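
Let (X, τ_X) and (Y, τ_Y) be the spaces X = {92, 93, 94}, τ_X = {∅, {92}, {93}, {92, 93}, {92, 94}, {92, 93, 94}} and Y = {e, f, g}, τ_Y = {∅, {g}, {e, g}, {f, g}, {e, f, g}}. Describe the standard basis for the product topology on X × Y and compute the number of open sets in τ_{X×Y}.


Basis B = {∅ × ∅, {92} × {g}, {93} × {g}, {92} × {e, g}, {92} × {f, g}, {92, 93} × {g}, {92, 94} × {g}, {93} × {e, g}, {93} × {f, g}, {92} × {e, f, g}, {92, 93, 94} × {g}, {93} × {e, f, g}, {92, 93} × {e, g}, {92, 94} × {e, g}, {92, 93} × {f, g}, {92, 94} × {f, g}, {92, 93} × {e, f, g}, {92, 94} × {e, f, g}, {92, 93, 94} × {e, g}, {92, 93, 94} × {f, g}, {92, 93, 94} × {e, f, g}}; |τ_{X×Y}| = 70.

Enumerate products U × V with U ∈ τ_X, V ∈ τ_Y (deduplicated):
  ∅ × ∅ = {} (∅)
  {92} × {g} = {(92,g)}
  {93} × {g} = {(93,g)}
  {92} × {e, g} = {(92,e), (92,g)}
  {92} × {f, g} = {(92,f), (92,g)}
  {92, 93} × {g} = {(92,g), (93,g)}
  {92, 94} × {g} = {(92,g), (94,g)}
  {93} × {e, g} = {(93,e), (93,g)}
  {93} × {f, g} = {(93,f), (93,g)}
  {92} × {e, f, g} = {(92,e), (92,f), (92,g)}
  {92, 93, 94} × {g} = {(92,g), (93,g), (94,g)}
  {93} × {e, f, g} = {(93,e), (93,f), (93,g)}
  {92, 93} × {e, g} = {(92,e), (92,g), (93,e), (93,g)}
  {92, 94} × {e, g} = {(92,e), (92,g), (94,e), (94,g)}
  {92, 93} × {f, g} = {(92,f), (92,g), (93,f), (93,g)}
  {92, 94} × {f, g} = {(92,f), (92,g), (94,f), (94,g)}
  {92, 93} × {e, f, g} = {(92,e), (92,f), (92,g), (93,e), (93,f), (93,g)}
  {92, 94} × {e, f, g} = {(92,e), (92,f), (92,g), (94,e), (94,f), (94,g)}
  {92, 93, 94} × {e, g} = {(92,e), (92,g), (93,e), (93,g), (94,e), (94,g)}
  {92, 93, 94} × {f, g} = {(92,f), (92,g), (93,f), (93,g), (94,f), (94,g)}
  {92, 93, 94} × {e, f, g} = {(92,e), (92,f), (92,g), (93,e), (93,f), (93,g), (94,e), (94,f), (94,g)}
These 21 distinct sets form the basis B.
Close under arbitrary unions to get τ_{X×Y}; counting gives |τ_{X×Y}| = 70.


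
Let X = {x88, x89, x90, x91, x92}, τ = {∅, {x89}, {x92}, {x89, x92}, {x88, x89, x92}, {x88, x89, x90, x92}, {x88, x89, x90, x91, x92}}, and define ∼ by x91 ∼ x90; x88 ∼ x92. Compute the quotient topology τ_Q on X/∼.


X/∼ = {[x88=x92], [x89], [x90=x91]}; |τ_Q| = 4.

Equivalence classes: [x88=x92], [x89], [x90=x91].
Quotient map π: X → X/∼ sends x88 ↦ [x88=x92], x89 ↦ [x89], x90 ↦ [x90=x91], x91 ↦ [x90=x91], x92 ↦ [x88=x92].
For each subset V ⊆ X/∼, compute π^{-1}(V) ⊆ X and check whether π^{-1}(V) ∈ τ. V is open in τ_Q iff π^{-1}(V) ∈ τ.
  V = {}: π^{-1}(V) = ∅ ∈ τ ✓.
  V = {[x88=x92]}: π^{-1}(V) = {x88, x92} ∉ τ ✗.
  V = {[x89]}: π^{-1}(V) = {x89} ∈ τ ✓.
  V = {[x88=x92], [x89]}: π^{-1}(V) = {x88, x89, x92} ∈ τ ✓.
  V = {[x90=x91]}: π^{-1}(V) = {x90, x91} ∉ τ ✗.
  V = {[x88=x92], [x90=x91]}: π^{-1}(V) = {x88, x90, x91, x92} ∉ τ ✗.
  V = {[x89], [x90=x91]}: π^{-1}(V) = {x89, x90, x91} ∉ τ ✗.
  V = {[x88=x92], [x89], [x90=x91]}: π^{-1}(V) = {x88, x89, x90, x91, x92} ∈ τ ✓.
Open sets in the quotient: τ_Q = {{}, {[x89]}, {[x88=x92], [x89]}, {[x88=x92], [x89], [x90=x91]}} (4 elements).


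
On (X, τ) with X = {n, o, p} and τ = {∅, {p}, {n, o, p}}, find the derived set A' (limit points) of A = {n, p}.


A' = {n, o}

For each x ∈ X, list the open sets U ∈ τ with x ∈ U, then check whether U ∩ (A ∖ {x}) ≠ ∅ for every such U.
  x = n: opens ∋ x are {n, o, p}; each meets A ∖ {n}, so x IS a limit point.
  x = o: opens ∋ x are {n, o, p}; each meets A ∖ {o}, so x IS a limit point.
  x = p: open {p} ∋ x has {p} ∩ (A ∖ {p}) = ∅, so x is NOT a limit point.
Collecting: A' = {n, o}.


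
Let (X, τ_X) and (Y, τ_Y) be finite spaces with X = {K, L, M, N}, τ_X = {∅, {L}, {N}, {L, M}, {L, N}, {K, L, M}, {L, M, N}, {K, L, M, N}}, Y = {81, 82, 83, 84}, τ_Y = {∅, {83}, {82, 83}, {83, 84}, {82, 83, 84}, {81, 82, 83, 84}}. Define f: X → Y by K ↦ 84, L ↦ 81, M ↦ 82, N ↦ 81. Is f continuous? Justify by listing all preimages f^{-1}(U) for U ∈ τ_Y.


f is NOT continuous.

Compute f^{-1}(U) for each U ∈ τ_Y:
  U = ∅: f^{-1}(U) = ∅ ∈ τ_X ✓.
  U = {83}: f^{-1}(U) = ∅ ∈ τ_X ✓.
  U = {82, 83}: f^{-1}(U) = {M} ∉ τ_X ✗.
  U = {83, 84}: f^{-1}(U) = {K} ∉ τ_X ✗.
  U = {82, 83, 84}: f^{-1}(U) = {K, M} ∉ τ_X ✗.
  U = {81, 82, 83, 84}: f^{-1}(U) = {K, L, M, N} ∈ τ_X ✓.
Found U = {82, 83} with f^{-1}(U) = {M} not in τ_X. Therefore f is NOT continuous.


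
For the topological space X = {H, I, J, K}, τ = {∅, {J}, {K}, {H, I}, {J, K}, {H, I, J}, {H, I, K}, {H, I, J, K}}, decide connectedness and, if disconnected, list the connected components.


(X, τ) is disconnected; components = [{J}, {K}, {H, I}].

Find clopen sets (U ∈ τ with X ∖ U ∈ τ):
  U = ∅, X ∖ U = {H, I, J, K} — both open, so U is clopen.
  U = {J}, X ∖ U = {H, I, K} — both open, so U is clopen.
  U = {K}, X ∖ U = {H, I, J} — both open, so U is clopen.
  U = {H, I}, X ∖ U = {J, K} — both open, so U is clopen.
  U = {J, K}, X ∖ U = {H, I} — both open, so U is clopen.
  U = {H, I, J}, X ∖ U = {K} — both open, so U is clopen.
  U = {H, I, K}, X ∖ U = {J} — both open, so U is clopen.
  U = {H, I, J, K}, X ∖ U = ∅ — both open, so U is clopen.
Nontrivial clopen(s) exist: e.g. {H, I}. So (X, τ) is disconnected.
Compute connected components by grouping points that agree on all clopens:
  component: {J}
  component: {K}
  component: {H, I}


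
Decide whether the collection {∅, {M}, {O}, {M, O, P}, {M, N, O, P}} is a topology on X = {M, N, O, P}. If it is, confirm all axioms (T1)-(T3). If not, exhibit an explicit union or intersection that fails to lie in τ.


τ is NOT a topology on X.

Axiom (T1): ∅ ∈ τ? Yes; X ∈ τ? Yes.
Axiom (T2/T3): check pairwise unions and intersections of members of τ.
Counterexample for (T2): {M} ∪ {O} = {M, O} ∉ τ. Therefore τ is NOT a topology.


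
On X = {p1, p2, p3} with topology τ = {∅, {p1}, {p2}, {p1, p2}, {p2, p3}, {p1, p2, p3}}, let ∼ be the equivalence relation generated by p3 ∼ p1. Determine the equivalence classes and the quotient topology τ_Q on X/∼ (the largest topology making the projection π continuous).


X/∼ = {[p1=p3], [p2]}; |τ_Q| = 3.

Equivalence classes: [p1=p3], [p2].
Quotient map π: X → X/∼ sends p1 ↦ [p1=p3], p2 ↦ [p2], p3 ↦ [p1=p3].
For each subset V ⊆ X/∼, compute π^{-1}(V) ⊆ X and check whether π^{-1}(V) ∈ τ. V is open in τ_Q iff π^{-1}(V) ∈ τ.
  V = {}: π^{-1}(V) = ∅ ∈ τ ✓.
  V = {[p1=p3]}: π^{-1}(V) = {p1, p3} ∉ τ ✗.
  V = {[p2]}: π^{-1}(V) = {p2} ∈ τ ✓.
  V = {[p1=p3], [p2]}: π^{-1}(V) = {p1, p2, p3} ∈ τ ✓.
Open sets in the quotient: τ_Q = {{}, {[p2]}, {[p1=p3], [p2]}} (3 elements).


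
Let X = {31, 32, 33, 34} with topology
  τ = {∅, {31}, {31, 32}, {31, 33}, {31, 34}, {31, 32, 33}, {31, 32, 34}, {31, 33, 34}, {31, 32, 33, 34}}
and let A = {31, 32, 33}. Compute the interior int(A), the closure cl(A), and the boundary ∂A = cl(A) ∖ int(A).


int(A) = {31, 32, 33}, cl(A) = {31, 32, 33, 34}, ∂A = {34}.

Closed sets in (X, τ) are complements of opens:
  closed(X, τ) = {∅, {32}, {33}, {34}, {32, 33}, {32, 34}, {33, 34}, {32, 33, 34}, {31, 32, 33, 34}}.
int(A) = ⋃ {U ∈ τ : U ⊆ A}. Opens contained in A: ∅, {31}, {31, 32}, {31, 33}, {31, 32, 33}.
Taking the union of these: int(A) = {31, 32, 33}.
cl(A) = ⋂ {C closed : A ⊆ C}. Closed sets containing A: {31, 32, 33, 34}.
Intersecting these: cl(A) = {31, 32, 33, 34}.
∂A = cl(A) ∖ int(A) = {31, 32, 33, 34} ∖ {31, 32, 33} = {34}.


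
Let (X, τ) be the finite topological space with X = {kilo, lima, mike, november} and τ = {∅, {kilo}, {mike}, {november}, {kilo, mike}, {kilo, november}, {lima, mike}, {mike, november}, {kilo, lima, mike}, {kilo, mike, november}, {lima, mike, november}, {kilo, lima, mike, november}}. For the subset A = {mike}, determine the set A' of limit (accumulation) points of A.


A' = {lima}

For each x ∈ X, list the open sets U ∈ τ with x ∈ U, then check whether U ∩ (A ∖ {x}) ≠ ∅ for every such U.
  x = kilo: open {kilo} ∋ x has {kilo} ∩ (A ∖ {kilo}) = ∅, so x is NOT a limit point.
  x = lima: opens ∋ x are {lima, mike}, {kilo, lima, mike}, {lima, mike, november}, {kilo, lima, mike, november}; each meets A ∖ {lima}, so x IS a limit point.
  x = mike: open {mike} ∋ x has {mike} ∩ (A ∖ {mike}) = ∅, so x is NOT a limit point.
  x = november: open {november} ∋ x has {november} ∩ (A ∖ {november}) = ∅, so x is NOT a limit point.
Collecting: A' = {lima}.


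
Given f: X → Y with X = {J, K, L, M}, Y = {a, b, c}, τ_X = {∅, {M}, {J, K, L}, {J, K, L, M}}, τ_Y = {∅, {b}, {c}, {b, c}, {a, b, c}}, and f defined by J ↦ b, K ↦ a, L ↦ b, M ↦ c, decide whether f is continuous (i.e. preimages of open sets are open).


f is NOT continuous.

Compute f^{-1}(U) for each U ∈ τ_Y:
  U = ∅: f^{-1}(U) = ∅ ∈ τ_X ✓.
  U = {b}: f^{-1}(U) = {J, L} ∉ τ_X ✗.
  U = {c}: f^{-1}(U) = {M} ∈ τ_X ✓.
  U = {b, c}: f^{-1}(U) = {J, L, M} ∉ τ_X ✗.
  U = {a, b, c}: f^{-1}(U) = {J, K, L, M} ∈ τ_X ✓.
Found U = {b} with f^{-1}(U) = {J, L} not in τ_X. Therefore f is NOT continuous.


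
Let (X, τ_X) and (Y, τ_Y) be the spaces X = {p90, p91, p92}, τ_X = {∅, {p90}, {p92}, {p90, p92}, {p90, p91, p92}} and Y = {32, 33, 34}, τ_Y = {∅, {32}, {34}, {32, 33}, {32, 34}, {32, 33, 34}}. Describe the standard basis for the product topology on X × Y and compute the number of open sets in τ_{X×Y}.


Basis B = {∅ × ∅, {p90} × {32}, {p90} × {34}, {p92} × {32}, {p92} × {34}, {p90} × {32, 33}, {p90} × {32, 34}, {p90, p92} × {32}, {p90, p92} × {34}, {p92} × {32, 33}, {p92} × {32, 34}, {p90} × {32, 33, 34}, {p90, p91, p92} × {32}, {p90, p91, p92} × {34}, {p92} × {32, 33, 34}, {p90, p92} × {32, 33}, {p90, p92} × {32, 34}, {p90, p92} × {32, 33, 34}, {p90, p91, p92} × {32, 33}, {p90, p91, p92} × {32, 34}, {p90, p91, p92} × {32, 33, 34}}; |τ_{X×Y}| = 70.

Enumerate products U × V with U ∈ τ_X, V ∈ τ_Y (deduplicated):
  ∅ × ∅ = {} (∅)
  {p90} × {32} = {(p90,32)}
  {p90} × {34} = {(p90,34)}
  {p92} × {32} = {(p92,32)}
  {p92} × {34} = {(p92,34)}
  {p90} × {32, 33} = {(p90,32), (p90,33)}
  {p90} × {32, 34} = {(p90,32), (p90,34)}
  {p90, p92} × {32} = {(p90,32), (p92,32)}
  {p90, p92} × {34} = {(p90,34), (p92,34)}
  {p92} × {32, 33} = {(p92,32), (p92,33)}
  {p92} × {32, 34} = {(p92,32), (p92,34)}
  {p90} × {32, 33, 34} = {(p90,32), (p90,33), (p90,34)}
  {p90, p91, p92} × {32} = {(p90,32), (p91,32), (p92,32)}
  {p90, p91, p92} × {34} = {(p90,34), (p91,34), (p92,34)}
  {p92} × {32, 33, 34} = {(p92,32), (p92,33), (p92,34)}
  {p90, p92} × {32, 33} = {(p90,32), (p90,33), (p92,32), (p92,33)}
  {p90, p92} × {32, 34} = {(p90,32), (p90,34), (p92,32), (p92,34)}
  {p90, p92} × {32, 33, 34} = {(p90,32), (p90,33), (p90,34), (p92,32), (p92,33), (p92,34)}
  {p90, p91, p92} × {32, 33} = {(p90,32), (p90,33), (p91,32), (p91,33), (p92,32), (p92,33)}
  {p90, p91, p92} × {32, 34} = {(p90,32), (p90,34), (p91,32), (p91,34), (p92,32), (p92,34)}
  {p90, p91, p92} × {32, 33, 34} = {(p90,32), (p90,33), (p90,34), (p91,32), (p91,33), (p91,34), (p92,32), (p92,33), (p92,34)}
These 21 distinct sets form the basis B.
Close under arbitrary unions to get τ_{X×Y}; counting gives |τ_{X×Y}| = 70.


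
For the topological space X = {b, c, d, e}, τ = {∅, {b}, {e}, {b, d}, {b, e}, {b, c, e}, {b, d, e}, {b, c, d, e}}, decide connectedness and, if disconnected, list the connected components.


(X, τ) is connected.

Find clopen sets (U ∈ τ with X ∖ U ∈ τ):
  U = ∅, X ∖ U = {b, c, d, e} — both open, so U is clopen.
  U = {b, c, d, e}, X ∖ U = ∅ — both open, so U is clopen.
Only trivial clopens (∅ and X) exist, so (X, τ) is connected.
Compute connected components by grouping points that agree on all clopens:
  component: {b, c, d, e}


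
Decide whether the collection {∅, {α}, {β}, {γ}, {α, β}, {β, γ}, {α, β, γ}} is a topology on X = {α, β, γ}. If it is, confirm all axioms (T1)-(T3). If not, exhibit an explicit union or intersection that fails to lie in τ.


τ is NOT a topology on X.

Axiom (T1): ∅ ∈ τ? Yes; X ∈ τ? Yes.
Axiom (T2/T3): check pairwise unions and intersections of members of τ.
Counterexample for (T2): {α} ∪ {γ} = {α, γ} ∉ τ. Therefore τ is NOT a topology.


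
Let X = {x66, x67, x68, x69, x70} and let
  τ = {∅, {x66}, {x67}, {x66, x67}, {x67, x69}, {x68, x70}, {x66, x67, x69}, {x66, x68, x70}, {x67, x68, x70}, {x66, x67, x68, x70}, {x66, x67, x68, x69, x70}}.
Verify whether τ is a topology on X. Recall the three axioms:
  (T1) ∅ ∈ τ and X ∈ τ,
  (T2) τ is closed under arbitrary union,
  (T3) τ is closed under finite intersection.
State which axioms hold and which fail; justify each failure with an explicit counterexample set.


τ is NOT a topology on X.

Axiom (T1): ∅ ∈ τ? Yes; X ∈ τ? Yes.
Axiom (T2/T3): check pairwise unions and intersections of members of τ.
Counterexample for (T2): {x67, x69} ∪ {x68, x70} = {x67, x68, x69, x70} ∉ τ. Therefore τ is NOT a topology.


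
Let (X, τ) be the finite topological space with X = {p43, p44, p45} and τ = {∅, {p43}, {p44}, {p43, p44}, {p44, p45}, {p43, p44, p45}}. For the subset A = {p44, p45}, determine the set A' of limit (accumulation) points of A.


A' = {p45}

For each x ∈ X, list the open sets U ∈ τ with x ∈ U, then check whether U ∩ (A ∖ {x}) ≠ ∅ for every such U.
  x = p43: open {p43} ∋ x has {p43} ∩ (A ∖ {p43}) = ∅, so x is NOT a limit point.
  x = p44: open {p44} ∋ x has {p44} ∩ (A ∖ {p44}) = ∅, so x is NOT a limit point.
  x = p45: opens ∋ x are {p44, p45}, {p43, p44, p45}; each meets A ∖ {p45}, so x IS a limit point.
Collecting: A' = {p45}.


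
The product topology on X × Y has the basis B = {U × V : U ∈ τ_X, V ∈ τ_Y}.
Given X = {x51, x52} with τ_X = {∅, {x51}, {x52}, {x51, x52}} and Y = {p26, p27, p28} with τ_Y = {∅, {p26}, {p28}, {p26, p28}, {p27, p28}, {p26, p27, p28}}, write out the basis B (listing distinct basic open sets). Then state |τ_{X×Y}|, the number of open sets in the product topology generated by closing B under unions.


Basis B = {∅ × ∅, {x51} × {p26}, {x51} × {p28}, {x52} × {p26}, {x52} × {p28}, {x51} × {p26, p28}, {x51, x52} × {p26}, {x51} × {p27, p28}, {x51, x52} × {p28}, {x52} × {p26, p28}, {x52} × {p27, p28}, {x51} × {p26, p27, p28}, {x52} × {p26, p27, p28}, {x51, x52} × {p26, p28}, {x51, x52} × {p27, p28}, {x51, x52} × {p26, p27, p28}}; |τ_{X×Y}| = 36.

Enumerate products U × V with U ∈ τ_X, V ∈ τ_Y (deduplicated):
  ∅ × ∅ = {} (∅)
  {x51} × {p26} = {(x51,p26)}
  {x51} × {p28} = {(x51,p28)}
  {x52} × {p26} = {(x52,p26)}
  {x52} × {p28} = {(x52,p28)}
  {x51} × {p26, p28} = {(x51,p26), (x51,p28)}
  {x51, x52} × {p26} = {(x51,p26), (x52,p26)}
  {x51} × {p27, p28} = {(x51,p27), (x51,p28)}
  {x51, x52} × {p28} = {(x51,p28), (x52,p28)}
  {x52} × {p26, p28} = {(x52,p26), (x52,p28)}
  {x52} × {p27, p28} = {(x52,p27), (x52,p28)}
  {x51} × {p26, p27, p28} = {(x51,p26), (x51,p27), (x51,p28)}
  {x52} × {p26, p27, p28} = {(x52,p26), (x52,p27), (x52,p28)}
  {x51, x52} × {p26, p28} = {(x51,p26), (x51,p28), (x52,p26), (x52,p28)}
  {x51, x52} × {p27, p28} = {(x51,p27), (x51,p28), (x52,p27), (x52,p28)}
  {x51, x52} × {p26, p27, p28} = {(x51,p26), (x51,p27), (x51,p28), (x52,p26), (x52,p27), (x52,p28)}
These 16 distinct sets form the basis B.
Close under arbitrary unions to get τ_{X×Y}; counting gives |τ_{X×Y}| = 36.


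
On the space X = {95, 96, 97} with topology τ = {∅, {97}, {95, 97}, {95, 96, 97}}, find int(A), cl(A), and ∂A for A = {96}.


int(A) = ∅, cl(A) = {96}, ∂A = {96}.

Closed sets in (X, τ) are complements of opens:
  closed(X, τ) = {∅, {96}, {95, 96}, {95, 96, 97}}.
int(A) = ⋃ {U ∈ τ : U ⊆ A}. Opens contained in A: ∅.
Taking the union of these: int(A) = ∅.
cl(A) = ⋂ {C closed : A ⊆ C}. Closed sets containing A: {96}, {95, 96}, {95, 96, 97}.
Intersecting these: cl(A) = {96}.
∂A = cl(A) ∖ int(A) = {96} ∖ ∅ = {96}.


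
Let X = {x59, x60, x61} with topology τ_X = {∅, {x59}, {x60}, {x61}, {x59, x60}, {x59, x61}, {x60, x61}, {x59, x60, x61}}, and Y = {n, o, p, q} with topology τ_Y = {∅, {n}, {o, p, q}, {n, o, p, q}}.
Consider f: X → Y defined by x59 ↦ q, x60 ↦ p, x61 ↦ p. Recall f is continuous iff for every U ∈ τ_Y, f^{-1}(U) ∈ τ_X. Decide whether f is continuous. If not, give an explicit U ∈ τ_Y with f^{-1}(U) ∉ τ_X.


f IS continuous.

Compute f^{-1}(U) for each U ∈ τ_Y:
  U = ∅: f^{-1}(U) = ∅ ∈ τ_X ✓.
  U = {n}: f^{-1}(U) = ∅ ∈ τ_X ✓.
  U = {o, p, q}: f^{-1}(U) = {x59, x60, x61} ∈ τ_X ✓.
  U = {n, o, p, q}: f^{-1}(U) = {x59, x60, x61} ∈ τ_X ✓.
Every preimage lies in τ_X, so f IS continuous.


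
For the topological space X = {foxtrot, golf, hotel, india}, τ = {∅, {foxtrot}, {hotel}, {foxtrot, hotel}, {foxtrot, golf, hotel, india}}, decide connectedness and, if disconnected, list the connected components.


(X, τ) is connected.

Find clopen sets (U ∈ τ with X ∖ U ∈ τ):
  U = ∅, X ∖ U = {foxtrot, golf, hotel, india} — both open, so U is clopen.
  U = {foxtrot, golf, hotel, india}, X ∖ U = ∅ — both open, so U is clopen.
Only trivial clopens (∅ and X) exist, so (X, τ) is connected.
Compute connected components by grouping points that agree on all clopens:
  component: {foxtrot, golf, hotel, india}


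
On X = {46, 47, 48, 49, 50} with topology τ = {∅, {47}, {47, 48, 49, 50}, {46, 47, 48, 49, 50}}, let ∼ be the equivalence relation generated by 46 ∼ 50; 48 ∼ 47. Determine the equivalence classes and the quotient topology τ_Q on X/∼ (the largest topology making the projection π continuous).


X/∼ = {[46=50], [47=48], [49]}; |τ_Q| = 2.

Equivalence classes: [46=50], [47=48], [49].
Quotient map π: X → X/∼ sends 46 ↦ [46=50], 47 ↦ [47=48], 48 ↦ [47=48], 49 ↦ [49], 50 ↦ [46=50].
For each subset V ⊆ X/∼, compute π^{-1}(V) ⊆ X and check whether π^{-1}(V) ∈ τ. V is open in τ_Q iff π^{-1}(V) ∈ τ.
  V = {}: π^{-1}(V) = ∅ ∈ τ ✓.
  V = {[46=50]}: π^{-1}(V) = {46, 50} ∉ τ ✗.
  V = {[47=48]}: π^{-1}(V) = {47, 48} ∉ τ ✗.
  V = {[46=50], [47=48]}: π^{-1}(V) = {46, 47, 48, 50} ∉ τ ✗.
  V = {[49]}: π^{-1}(V) = {49} ∉ τ ✗.
  V = {[46=50], [49]}: π^{-1}(V) = {46, 49, 50} ∉ τ ✗.
  V = {[47=48], [49]}: π^{-1}(V) = {47, 48, 49} ∉ τ ✗.
  V = {[46=50], [47=48], [49]}: π^{-1}(V) = {46, 47, 48, 49, 50} ∈ τ ✓.
Open sets in the quotient: τ_Q = {{}, {[46=50], [47=48], [49]}} (2 elements).


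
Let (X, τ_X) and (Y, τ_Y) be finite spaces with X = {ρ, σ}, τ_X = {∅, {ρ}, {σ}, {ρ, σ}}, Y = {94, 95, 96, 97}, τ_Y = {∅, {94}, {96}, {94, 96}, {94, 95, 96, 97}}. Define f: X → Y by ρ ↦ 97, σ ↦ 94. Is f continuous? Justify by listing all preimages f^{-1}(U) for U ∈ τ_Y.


f IS continuous.

Compute f^{-1}(U) for each U ∈ τ_Y:
  U = ∅: f^{-1}(U) = ∅ ∈ τ_X ✓.
  U = {94}: f^{-1}(U) = {σ} ∈ τ_X ✓.
  U = {96}: f^{-1}(U) = ∅ ∈ τ_X ✓.
  U = {94, 96}: f^{-1}(U) = {σ} ∈ τ_X ✓.
  U = {94, 95, 96, 97}: f^{-1}(U) = {ρ, σ} ∈ τ_X ✓.
Every preimage lies in τ_X, so f IS continuous.


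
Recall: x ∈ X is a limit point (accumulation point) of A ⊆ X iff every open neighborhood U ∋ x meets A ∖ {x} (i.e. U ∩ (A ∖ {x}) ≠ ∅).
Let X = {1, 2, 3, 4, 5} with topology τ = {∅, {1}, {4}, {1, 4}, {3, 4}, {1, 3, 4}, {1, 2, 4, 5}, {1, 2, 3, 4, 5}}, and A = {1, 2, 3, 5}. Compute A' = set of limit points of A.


A' = {2, 5}

For each x ∈ X, list the open sets U ∈ τ with x ∈ U, then check whether U ∩ (A ∖ {x}) ≠ ∅ for every such U.
  x = 1: open {1} ∋ x has {1} ∩ (A ∖ {1}) = ∅, so x is NOT a limit point.
  x = 2: opens ∋ x are {1, 2, 4, 5}, {1, 2, 3, 4, 5}; each meets A ∖ {2}, so x IS a limit point.
  x = 3: open {3, 4} ∋ x has {3, 4} ∩ (A ∖ {3}) = ∅, so x is NOT a limit point.
  x = 4: open {4} ∋ x has {4} ∩ (A ∖ {4}) = ∅, so x is NOT a limit point.
  x = 5: opens ∋ x are {1, 2, 4, 5}, {1, 2, 3, 4, 5}; each meets A ∖ {5}, so x IS a limit point.
Collecting: A' = {2, 5}.


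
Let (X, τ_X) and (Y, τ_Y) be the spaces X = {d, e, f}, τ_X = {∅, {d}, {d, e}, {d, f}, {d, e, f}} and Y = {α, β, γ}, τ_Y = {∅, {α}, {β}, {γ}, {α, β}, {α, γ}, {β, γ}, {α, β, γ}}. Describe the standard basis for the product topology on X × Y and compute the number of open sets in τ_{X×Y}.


Basis B = {∅ × ∅, {d} × {α}, {d} × {β}, {d} × {γ}, {d} × {α, β}, {d} × {α, γ}, {d, e} × {α}, {d, f} × {α}, {d} × {β, γ}, {d, e} × {β}, {d, f} × {β}, {d, e} × {γ}, {d, f} × {γ}, {d} × {α, β, γ}, {d, e, f} × {α}, {d, e, f} × {β}, {d, e, f} × {γ}, {d, e} × {α, β}, {d, f} × {α, β}, {d, e} × {α, γ}, {d, f} × {α, γ}, {d, e} × {β, γ}, {d, f} × {β, γ}, {d, e} × {α, β, γ}, {d, f} × {α, β, γ}, {d, e, f} × {α, β}, {d, e, f} × {α, γ}, {d, e, f} × {β, γ}, {d, e, f} × {α, β, γ}}; |τ_{X×Y}| = 125.

Enumerate products U × V with U ∈ τ_X, V ∈ τ_Y (deduplicated):
  ∅ × ∅ = {} (∅)
  {d} × {α} = {(d,α)}
  {d} × {β} = {(d,β)}
  {d} × {γ} = {(d,γ)}
  {d} × {α, β} = {(d,α), (d,β)}
  {d} × {α, γ} = {(d,α), (d,γ)}
  {d, e} × {α} = {(d,α), (e,α)}
  {d, f} × {α} = {(d,α), (f,α)}
  {d} × {β, γ} = {(d,β), (d,γ)}
  {d, e} × {β} = {(d,β), (e,β)}
  {d, f} × {β} = {(d,β), (f,β)}
  {d, e} × {γ} = {(d,γ), (e,γ)}
  {d, f} × {γ} = {(d,γ), (f,γ)}
  {d} × {α, β, γ} = {(d,α), (d,β), (d,γ)}
  {d, e, f} × {α} = {(d,α), (e,α), (f,α)}
  {d, e, f} × {β} = {(d,β), (e,β), (f,β)}
  {d, e, f} × {γ} = {(d,γ), (e,γ), (f,γ)}
  {d, e} × {α, β} = {(d,α), (d,β), (e,α), (e,β)}
  {d, f} × {α, β} = {(d,α), (d,β), (f,α), (f,β)}
  {d, e} × {α, γ} = {(d,α), (d,γ), (e,α), (e,γ)}
  {d, f} × {α, γ} = {(d,α), (d,γ), (f,α), (f,γ)}
  {d, e} × {β, γ} = {(d,β), (d,γ), (e,β), (e,γ)}
  {d, f} × {β, γ} = {(d,β), (d,γ), (f,β), (f,γ)}
  {d, e} × {α, β, γ} = {(d,α), (d,β), (d,γ), (e,α), (e,β), (e,γ)}
  {d, f} × {α, β, γ} = {(d,α), (d,β), (d,γ), (f,α), (f,β), (f,γ)}
  {d, e, f} × {α, β} = {(d,α), (d,β), (e,α), (e,β), (f,α), (f,β)}
  {d, e, f} × {α, γ} = {(d,α), (d,γ), (e,α), (e,γ), (f,α), (f,γ)}
  {d, e, f} × {β, γ} = {(d,β), (d,γ), (e,β), (e,γ), (f,β), (f,γ)}
  {d, e, f} × {α, β, γ} = {(d,α), (d,β), (d,γ), (e,α), (e,β), (e,γ), (f,α), (f,β), (f,γ)}
These 29 distinct sets form the basis B.
Close under arbitrary unions to get τ_{X×Y}; counting gives |τ_{X×Y}| = 125.


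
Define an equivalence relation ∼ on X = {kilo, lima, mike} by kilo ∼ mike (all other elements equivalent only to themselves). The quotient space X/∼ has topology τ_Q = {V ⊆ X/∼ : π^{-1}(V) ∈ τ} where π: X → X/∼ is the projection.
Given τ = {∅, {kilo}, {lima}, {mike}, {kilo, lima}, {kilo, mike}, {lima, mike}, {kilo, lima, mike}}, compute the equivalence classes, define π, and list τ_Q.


X/∼ = {[kilo=mike], [lima]}; |τ_Q| = 4.

Equivalence classes: [kilo=mike], [lima].
Quotient map π: X → X/∼ sends kilo ↦ [kilo=mike], lima ↦ [lima], mike ↦ [kilo=mike].
For each subset V ⊆ X/∼, compute π^{-1}(V) ⊆ X and check whether π^{-1}(V) ∈ τ. V is open in τ_Q iff π^{-1}(V) ∈ τ.
  V = {}: π^{-1}(V) = ∅ ∈ τ ✓.
  V = {[kilo=mike]}: π^{-1}(V) = {kilo, mike} ∈ τ ✓.
  V = {[lima]}: π^{-1}(V) = {lima} ∈ τ ✓.
  V = {[kilo=mike], [lima]}: π^{-1}(V) = {kilo, lima, mike} ∈ τ ✓.
Open sets in the quotient: τ_Q = {{}, {[kilo=mike]}, {[lima]}, {[kilo=mike], [lima]}} (4 elements).


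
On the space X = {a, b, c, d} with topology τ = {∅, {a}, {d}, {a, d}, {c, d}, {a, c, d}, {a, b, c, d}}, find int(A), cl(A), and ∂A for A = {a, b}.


int(A) = {a}, cl(A) = {a, b}, ∂A = {b}.

Closed sets in (X, τ) are complements of opens:
  closed(X, τ) = {∅, {b}, {a, b}, {b, c}, {a, b, c}, {b, c, d}, {a, b, c, d}}.
int(A) = ⋃ {U ∈ τ : U ⊆ A}. Opens contained in A: ∅, {a}.
Taking the union of these: int(A) = {a}.
cl(A) = ⋂ {C closed : A ⊆ C}. Closed sets containing A: {a, b}, {a, b, c}, {a, b, c, d}.
Intersecting these: cl(A) = {a, b}.
∂A = cl(A) ∖ int(A) = {a, b} ∖ {a} = {b}.


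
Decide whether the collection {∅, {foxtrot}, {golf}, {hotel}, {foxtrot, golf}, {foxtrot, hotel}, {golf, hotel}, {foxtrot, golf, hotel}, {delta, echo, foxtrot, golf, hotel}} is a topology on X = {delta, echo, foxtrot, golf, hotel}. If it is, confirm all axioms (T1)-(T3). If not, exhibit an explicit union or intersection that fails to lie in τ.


τ IS a topology on X.

Axiom (T1): ∅ ∈ τ? Yes; X ∈ τ? Yes.
Axiom (T2/T3): check pairwise unions and intersections of members of τ.
All pairwise intersections and unions checked — each lies in τ. Therefore τ satisfies (T1), (T2), (T3): it IS a topology on X.


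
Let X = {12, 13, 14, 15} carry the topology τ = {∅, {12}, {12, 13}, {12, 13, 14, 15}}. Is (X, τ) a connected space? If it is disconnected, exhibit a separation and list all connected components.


(X, τ) is connected.

Find clopen sets (U ∈ τ with X ∖ U ∈ τ):
  U = ∅, X ∖ U = {12, 13, 14, 15} — both open, so U is clopen.
  U = {12, 13, 14, 15}, X ∖ U = ∅ — both open, so U is clopen.
Only trivial clopens (∅ and X) exist, so (X, τ) is connected.
Compute connected components by grouping points that agree on all clopens:
  component: {12, 13, 14, 15}


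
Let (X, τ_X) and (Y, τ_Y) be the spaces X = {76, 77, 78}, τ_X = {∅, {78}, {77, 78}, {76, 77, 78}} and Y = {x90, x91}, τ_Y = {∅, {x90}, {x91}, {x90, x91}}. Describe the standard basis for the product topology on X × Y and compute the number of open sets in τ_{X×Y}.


Basis B = {∅ × ∅, {78} × {x90}, {78} × {x91}, {77, 78} × {x90}, {77, 78} × {x91}, {78} × {x90, x91}, {76, 77, 78} × {x90}, {76, 77, 78} × {x91}, {77, 78} × {x90, x91}, {76, 77, 78} × {x90, x91}}; |τ_{X×Y}| = 16.

Enumerate products U × V with U ∈ τ_X, V ∈ τ_Y (deduplicated):
  ∅ × ∅ = {} (∅)
  {78} × {x90} = {(78,x90)}
  {78} × {x91} = {(78,x91)}
  {77, 78} × {x90} = {(77,x90), (78,x90)}
  {77, 78} × {x91} = {(77,x91), (78,x91)}
  {78} × {x90, x91} = {(78,x90), (78,x91)}
  {76, 77, 78} × {x90} = {(76,x90), (77,x90), (78,x90)}
  {76, 77, 78} × {x91} = {(76,x91), (77,x91), (78,x91)}
  {77, 78} × {x90, x91} = {(77,x90), (77,x91), (78,x90), (78,x91)}
  {76, 77, 78} × {x90, x91} = {(76,x90), (76,x91), (77,x90), (77,x91), (78,x90), (78,x91)}
These 10 distinct sets form the basis B.
Close under arbitrary unions to get τ_{X×Y}; counting gives |τ_{X×Y}| = 16.


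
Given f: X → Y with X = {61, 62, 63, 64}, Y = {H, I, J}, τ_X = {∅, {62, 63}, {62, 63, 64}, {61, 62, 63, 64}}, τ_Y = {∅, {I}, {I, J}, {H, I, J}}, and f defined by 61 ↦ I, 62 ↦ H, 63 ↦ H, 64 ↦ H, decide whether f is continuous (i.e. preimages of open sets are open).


f is NOT continuous.

Compute f^{-1}(U) for each U ∈ τ_Y:
  U = ∅: f^{-1}(U) = ∅ ∈ τ_X ✓.
  U = {I}: f^{-1}(U) = {61} ∉ τ_X ✗.
  U = {I, J}: f^{-1}(U) = {61} ∉ τ_X ✗.
  U = {H, I, J}: f^{-1}(U) = {61, 62, 63, 64} ∈ τ_X ✓.
Found U = {I} with f^{-1}(U) = {61} not in τ_X. Therefore f is NOT continuous.


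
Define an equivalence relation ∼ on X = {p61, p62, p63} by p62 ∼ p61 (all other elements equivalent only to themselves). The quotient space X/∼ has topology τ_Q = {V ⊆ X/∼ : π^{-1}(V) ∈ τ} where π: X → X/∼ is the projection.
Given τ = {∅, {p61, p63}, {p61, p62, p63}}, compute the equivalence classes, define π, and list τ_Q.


X/∼ = {[p61=p62], [p63]}; |τ_Q| = 2.

Equivalence classes: [p61=p62], [p63].
Quotient map π: X → X/∼ sends p61 ↦ [p61=p62], p62 ↦ [p61=p62], p63 ↦ [p63].
For each subset V ⊆ X/∼, compute π^{-1}(V) ⊆ X and check whether π^{-1}(V) ∈ τ. V is open in τ_Q iff π^{-1}(V) ∈ τ.
  V = {}: π^{-1}(V) = ∅ ∈ τ ✓.
  V = {[p61=p62]}: π^{-1}(V) = {p61, p62} ∉ τ ✗.
  V = {[p63]}: π^{-1}(V) = {p63} ∉ τ ✗.
  V = {[p61=p62], [p63]}: π^{-1}(V) = {p61, p62, p63} ∈ τ ✓.
Open sets in the quotient: τ_Q = {{}, {[p61=p62], [p63]}} (2 elements).


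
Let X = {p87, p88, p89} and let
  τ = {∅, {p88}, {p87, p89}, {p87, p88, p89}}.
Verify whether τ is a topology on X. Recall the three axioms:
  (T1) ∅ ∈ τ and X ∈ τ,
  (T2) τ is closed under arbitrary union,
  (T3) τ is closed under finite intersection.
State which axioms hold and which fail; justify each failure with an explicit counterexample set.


τ IS a topology on X.

Axiom (T1): ∅ ∈ τ? Yes; X ∈ τ? Yes.
Axiom (T2/T3): check pairwise unions and intersections of members of τ.
All pairwise intersections and unions checked — each lies in τ. Therefore τ satisfies (T1), (T2), (T3): it IS a topology on X.


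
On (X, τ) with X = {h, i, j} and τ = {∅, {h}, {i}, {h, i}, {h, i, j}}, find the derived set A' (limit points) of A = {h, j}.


A' = {j}

For each x ∈ X, list the open sets U ∈ τ with x ∈ U, then check whether U ∩ (A ∖ {x}) ≠ ∅ for every such U.
  x = h: open {h} ∋ x has {h} ∩ (A ∖ {h}) = ∅, so x is NOT a limit point.
  x = i: open {i} ∋ x has {i} ∩ (A ∖ {i}) = ∅, so x is NOT a limit point.
  x = j: opens ∋ x are {h, i, j}; each meets A ∖ {j}, so x IS a limit point.
Collecting: A' = {j}.


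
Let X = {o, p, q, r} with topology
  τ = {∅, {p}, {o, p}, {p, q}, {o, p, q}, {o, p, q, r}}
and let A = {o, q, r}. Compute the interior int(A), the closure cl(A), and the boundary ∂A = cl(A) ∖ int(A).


int(A) = ∅, cl(A) = {o, q, r}, ∂A = {o, q, r}.

Closed sets in (X, τ) are complements of opens:
  closed(X, τ) = {∅, {r}, {o, r}, {q, r}, {o, q, r}, {o, p, q, r}}.
int(A) = ⋃ {U ∈ τ : U ⊆ A}. Opens contained in A: ∅.
Taking the union of these: int(A) = ∅.
cl(A) = ⋂ {C closed : A ⊆ C}. Closed sets containing A: {o, q, r}, {o, p, q, r}.
Intersecting these: cl(A) = {o, q, r}.
∂A = cl(A) ∖ int(A) = {o, q, r} ∖ ∅ = {o, q, r}.


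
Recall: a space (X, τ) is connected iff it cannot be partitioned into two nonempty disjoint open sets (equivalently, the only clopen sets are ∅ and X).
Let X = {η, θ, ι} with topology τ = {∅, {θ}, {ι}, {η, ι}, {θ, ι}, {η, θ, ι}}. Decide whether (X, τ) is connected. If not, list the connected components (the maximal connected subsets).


(X, τ) is disconnected; components = [{θ}, {η, ι}].

Find clopen sets (U ∈ τ with X ∖ U ∈ τ):
  U = ∅, X ∖ U = {η, θ, ι} — both open, so U is clopen.
  U = {θ}, X ∖ U = {η, ι} — both open, so U is clopen.
  U = {η, ι}, X ∖ U = {θ} — both open, so U is clopen.
  U = {η, θ, ι}, X ∖ U = ∅ — both open, so U is clopen.
Nontrivial clopen(s) exist: e.g. {η, ι}. So (X, τ) is disconnected.
Compute connected components by grouping points that agree on all clopens:
  component: {θ}
  component: {η, ι}


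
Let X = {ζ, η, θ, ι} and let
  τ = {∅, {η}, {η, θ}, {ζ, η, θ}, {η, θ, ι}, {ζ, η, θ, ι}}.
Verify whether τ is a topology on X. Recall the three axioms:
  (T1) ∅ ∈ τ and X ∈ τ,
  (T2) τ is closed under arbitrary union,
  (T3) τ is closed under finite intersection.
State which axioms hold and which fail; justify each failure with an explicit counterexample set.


τ IS a topology on X.

Axiom (T1): ∅ ∈ τ? Yes; X ∈ τ? Yes.
Axiom (T2/T3): check pairwise unions and intersections of members of τ.
All pairwise intersections and unions checked — each lies in τ. Therefore τ satisfies (T1), (T2), (T3): it IS a topology on X.


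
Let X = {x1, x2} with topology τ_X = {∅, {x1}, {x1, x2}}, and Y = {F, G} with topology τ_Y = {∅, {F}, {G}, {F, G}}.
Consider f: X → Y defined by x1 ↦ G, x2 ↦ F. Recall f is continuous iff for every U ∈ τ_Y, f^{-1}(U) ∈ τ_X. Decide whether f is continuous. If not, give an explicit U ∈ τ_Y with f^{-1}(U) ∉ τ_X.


f is NOT continuous.

Compute f^{-1}(U) for each U ∈ τ_Y:
  U = ∅: f^{-1}(U) = ∅ ∈ τ_X ✓.
  U = {F}: f^{-1}(U) = {x2} ∉ τ_X ✗.
  U = {G}: f^{-1}(U) = {x1} ∈ τ_X ✓.
  U = {F, G}: f^{-1}(U) = {x1, x2} ∈ τ_X ✓.
Found U = {F} with f^{-1}(U) = {x2} not in τ_X. Therefore f is NOT continuous.


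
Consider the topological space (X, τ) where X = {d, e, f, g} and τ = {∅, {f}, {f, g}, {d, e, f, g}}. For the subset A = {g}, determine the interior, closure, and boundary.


int(A) = ∅, cl(A) = {d, e, g}, ∂A = {d, e, g}.

Closed sets in (X, τ) are complements of opens:
  closed(X, τ) = {∅, {d, e}, {d, e, g}, {d, e, f, g}}.
int(A) = ⋃ {U ∈ τ : U ⊆ A}. Opens contained in A: ∅.
Taking the union of these: int(A) = ∅.
cl(A) = ⋂ {C closed : A ⊆ C}. Closed sets containing A: {d, e, g}, {d, e, f, g}.
Intersecting these: cl(A) = {d, e, g}.
∂A = cl(A) ∖ int(A) = {d, e, g} ∖ ∅ = {d, e, g}.


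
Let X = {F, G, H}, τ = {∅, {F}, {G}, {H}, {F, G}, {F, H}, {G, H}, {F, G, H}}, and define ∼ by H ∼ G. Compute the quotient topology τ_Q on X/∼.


X/∼ = {[F], [G=H]}; |τ_Q| = 4.

Equivalence classes: [F], [G=H].
Quotient map π: X → X/∼ sends F ↦ [F], G ↦ [G=H], H ↦ [G=H].
For each subset V ⊆ X/∼, compute π^{-1}(V) ⊆ X and check whether π^{-1}(V) ∈ τ. V is open in τ_Q iff π^{-1}(V) ∈ τ.
  V = {}: π^{-1}(V) = ∅ ∈ τ ✓.
  V = {[F]}: π^{-1}(V) = {F} ∈ τ ✓.
  V = {[G=H]}: π^{-1}(V) = {G, H} ∈ τ ✓.
  V = {[F], [G=H]}: π^{-1}(V) = {F, G, H} ∈ τ ✓.
Open sets in the quotient: τ_Q = {{}, {[F]}, {[G=H]}, {[F], [G=H]}} (4 elements).


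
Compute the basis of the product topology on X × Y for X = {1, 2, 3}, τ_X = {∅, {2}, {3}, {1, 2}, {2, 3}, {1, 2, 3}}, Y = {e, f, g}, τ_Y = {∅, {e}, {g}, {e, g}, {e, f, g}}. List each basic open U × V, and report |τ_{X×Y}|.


Basis B = {∅ × ∅, {2} × {e}, {2} × {g}, {3} × {e}, {3} × {g}, {1, 2} × {e}, {1, 2} × {g}, {2} × {e, g}, {2, 3} × {e}, {2, 3} × {g}, {3} × {e, g}, {1, 2, 3} × {e}, {1, 2, 3} × {g}, {2} × {e, f, g}, {3} × {e, f, g}, {1, 2} × {e, g}, {2, 3} × {e, g}, {1, 2} × {e, f, g}, {1, 2, 3} × {e, g}, {2, 3} × {e, f, g}, {1, 2, 3} × {e, f, g}}; |τ_{X×Y}| = 70.

Enumerate products U × V with U ∈ τ_X, V ∈ τ_Y (deduplicated):
  ∅ × ∅ = {} (∅)
  {2} × {e} = {(2,e)}
  {2} × {g} = {(2,g)}
  {3} × {e} = {(3,e)}
  {3} × {g} = {(3,g)}
  {1, 2} × {e} = {(1,e), (2,e)}
  {1, 2} × {g} = {(1,g), (2,g)}
  {2} × {e, g} = {(2,e), (2,g)}
  {2, 3} × {e} = {(2,e), (3,e)}
  {2, 3} × {g} = {(2,g), (3,g)}
  {3} × {e, g} = {(3,e), (3,g)}
  {1, 2, 3} × {e} = {(1,e), (2,e), (3,e)}
  {1, 2, 3} × {g} = {(1,g), (2,g), (3,g)}
  {2} × {e, f, g} = {(2,e), (2,f), (2,g)}
  {3} × {e, f, g} = {(3,e), (3,f), (3,g)}
  {1, 2} × {e, g} = {(1,e), (1,g), (2,e), (2,g)}
  {2, 3} × {e, g} = {(2,e), (2,g), (3,e), (3,g)}
  {1, 2} × {e, f, g} = {(1,e), (1,f), (1,g), (2,e), (2,f), (2,g)}
  {1, 2, 3} × {e, g} = {(1,e), (1,g), (2,e), (2,g), (3,e), (3,g)}
  {2, 3} × {e, f, g} = {(2,e), (2,f), (2,g), (3,e), (3,f), (3,g)}
  {1, 2, 3} × {e, f, g} = {(1,e), (1,f), (1,g), (2,e), (2,f), (2,g), (3,e), (3,f), (3,g)}
These 21 distinct sets form the basis B.
Close under arbitrary unions to get τ_{X×Y}; counting gives |τ_{X×Y}| = 70.


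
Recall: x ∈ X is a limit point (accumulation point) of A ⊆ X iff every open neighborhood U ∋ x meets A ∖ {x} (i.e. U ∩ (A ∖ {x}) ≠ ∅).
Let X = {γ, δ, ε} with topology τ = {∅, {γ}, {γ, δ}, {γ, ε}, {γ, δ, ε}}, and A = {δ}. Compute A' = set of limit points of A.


A' = ∅

For each x ∈ X, list the open sets U ∈ τ with x ∈ U, then check whether U ∩ (A ∖ {x}) ≠ ∅ for every such U.
  x = γ: open {γ} ∋ x has {γ} ∩ (A ∖ {γ}) = ∅, so x is NOT a limit point.
  x = δ: open {γ, δ} ∋ x has {γ, δ} ∩ (A ∖ {δ}) = ∅, so x is NOT a limit point.
  x = ε: open {γ, ε} ∋ x has {γ, ε} ∩ (A ∖ {ε}) = ∅, so x is NOT a limit point.
Collecting: A' = ∅.


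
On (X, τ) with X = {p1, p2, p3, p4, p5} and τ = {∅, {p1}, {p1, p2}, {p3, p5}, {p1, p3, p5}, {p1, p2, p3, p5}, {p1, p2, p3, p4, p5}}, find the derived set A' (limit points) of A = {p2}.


A' = {p4}

For each x ∈ X, list the open sets U ∈ τ with x ∈ U, then check whether U ∩ (A ∖ {x}) ≠ ∅ for every such U.
  x = p1: open {p1} ∋ x has {p1} ∩ (A ∖ {p1}) = ∅, so x is NOT a limit point.
  x = p2: open {p1, p2} ∋ x has {p1, p2} ∩ (A ∖ {p2}) = ∅, so x is NOT a limit point.
  x = p3: open {p3, p5} ∋ x has {p3, p5} ∩ (A ∖ {p3}) = ∅, so x is NOT a limit point.
  x = p4: opens ∋ x are {p1, p2, p3, p4, p5}; each meets A ∖ {p4}, so x IS a limit point.
  x = p5: open {p3, p5} ∋ x has {p3, p5} ∩ (A ∖ {p5}) = ∅, so x is NOT a limit point.
Collecting: A' = {p4}.


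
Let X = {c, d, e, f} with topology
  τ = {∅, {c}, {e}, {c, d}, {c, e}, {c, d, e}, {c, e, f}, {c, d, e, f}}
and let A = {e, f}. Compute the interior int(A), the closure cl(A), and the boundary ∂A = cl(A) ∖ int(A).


int(A) = {e}, cl(A) = {e, f}, ∂A = {f}.

Closed sets in (X, τ) are complements of opens:
  closed(X, τ) = {∅, {d}, {f}, {d, f}, {e, f}, {c, d, f}, {d, e, f}, {c, d, e, f}}.
int(A) = ⋃ {U ∈ τ : U ⊆ A}. Opens contained in A: ∅, {e}.
Taking the union of these: int(A) = {e}.
cl(A) = ⋂ {C closed : A ⊆ C}. Closed sets containing A: {e, f}, {d, e, f}, {c, d, e, f}.
Intersecting these: cl(A) = {e, f}.
∂A = cl(A) ∖ int(A) = {e, f} ∖ {e} = {f}.


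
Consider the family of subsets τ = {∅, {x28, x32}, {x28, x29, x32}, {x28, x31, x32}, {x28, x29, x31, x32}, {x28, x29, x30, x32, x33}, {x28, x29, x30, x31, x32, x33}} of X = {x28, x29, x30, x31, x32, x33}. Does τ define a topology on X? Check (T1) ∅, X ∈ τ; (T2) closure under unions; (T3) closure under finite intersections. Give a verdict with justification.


τ IS a topology on X.

Axiom (T1): ∅ ∈ τ? Yes; X ∈ τ? Yes.
Axiom (T2/T3): check pairwise unions and intersections of members of τ.
All pairwise intersections and unions checked — each lies in τ. Therefore τ satisfies (T1), (T2), (T3): it IS a topology on X.


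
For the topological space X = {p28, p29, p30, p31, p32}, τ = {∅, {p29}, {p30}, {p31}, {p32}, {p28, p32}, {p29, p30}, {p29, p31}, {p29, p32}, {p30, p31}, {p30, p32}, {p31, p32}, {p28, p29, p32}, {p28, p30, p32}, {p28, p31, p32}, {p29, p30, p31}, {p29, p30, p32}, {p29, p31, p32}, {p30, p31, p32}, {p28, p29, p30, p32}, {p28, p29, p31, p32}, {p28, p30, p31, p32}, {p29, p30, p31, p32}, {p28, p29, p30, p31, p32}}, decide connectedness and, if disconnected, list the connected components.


(X, τ) is disconnected; components = [{p29}, {p30}, {p31}, {p28, p32}].

Find clopen sets (U ∈ τ with X ∖ U ∈ τ):
  U = ∅, X ∖ U = {p28, p29, p30, p31, p32} — both open, so U is clopen.
  U = {p29}, X ∖ U = {p28, p30, p31, p32} — both open, so U is clopen.
  U = {p30}, X ∖ U = {p28, p29, p31, p32} — both open, so U is clopen.
  U = {p31}, X ∖ U = {p28, p29, p30, p32} — both open, so U is clopen.
  U = {p28, p32}, X ∖ U = {p29, p30, p31} — both open, so U is clopen.
  U = {p29, p30}, X ∖ U = {p28, p31, p32} — both open, so U is clopen.
  U = {p29, p31}, X ∖ U = {p28, p30, p32} — both open, so U is clopen.
  U = {p30, p31}, X ∖ U = {p28, p29, p32} — both open, so U is clopen.
  U = {p28, p29, p32}, X ∖ U = {p30, p31} — both open, so U is clopen.
  U = {p28, p30, p32}, X ∖ U = {p29, p31} — both open, so U is clopen.
  U = {p28, p31, p32}, X ∖ U = {p29, p30} — both open, so U is clopen.
  U = {p29, p30, p31}, X ∖ U = {p28, p32} — both open, so U is clopen.
  U = {p28, p29, p30, p32}, X ∖ U = {p31} — both open, so U is clopen.
  U = {p28, p29, p31, p32}, X ∖ U = {p30} — both open, so U is clopen.
  U = {p28, p30, p31, p32}, X ∖ U = {p29} — both open, so U is clopen.
  U = {p28, p29, p30, p31, p32}, X ∖ U = ∅ — both open, so U is clopen.
Nontrivial clopen(s) exist: e.g. {p29, p30, p31}. So (X, τ) is disconnected.
Compute connected components by grouping points that agree on all clopens:
  component: {p29}
  component: {p30}
  component: {p31}
  component: {p28, p32}
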